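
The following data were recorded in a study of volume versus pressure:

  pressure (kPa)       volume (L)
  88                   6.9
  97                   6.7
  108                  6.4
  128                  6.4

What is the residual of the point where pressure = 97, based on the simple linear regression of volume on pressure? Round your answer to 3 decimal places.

-0.003

n = 4, Σx = 421, Σy = 26.4, Σxy = 2767.5, Σx² = 45201
Sxx = Σx² − (Σx)²/n = 45201 − 44310.25 = 890.75
Sxy = Σxy − (Σx)(Σy)/n = 2767.5 − 2778.6 = -11.1
b = Sxy/Sxx = -11.1/890.75 = -0.012461
a = ȳ − b·x̄ = 6.6 − (-0.012461)·105.25 = 7.911563
ŷ(97) = 7.911563 + (-0.012461)·97 = 6.702807
residual = y − ŷ = 6.7 − 6.702807 = -0.002807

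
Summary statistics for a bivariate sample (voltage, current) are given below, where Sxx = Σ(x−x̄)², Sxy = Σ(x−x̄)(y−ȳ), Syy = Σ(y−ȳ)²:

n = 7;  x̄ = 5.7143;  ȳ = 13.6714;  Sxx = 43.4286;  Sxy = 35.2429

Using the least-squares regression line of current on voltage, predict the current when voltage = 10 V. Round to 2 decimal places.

b = Sxy/Sxx = 35.2429/43.4286 = 0.811514
a = ȳ − b·x̄ = 13.6714 − 0.811514·5.7143 = 9.034168
ŷ(10) = a + b·10 = 9.034168 + 0.811514·10 = 17.149304

17.15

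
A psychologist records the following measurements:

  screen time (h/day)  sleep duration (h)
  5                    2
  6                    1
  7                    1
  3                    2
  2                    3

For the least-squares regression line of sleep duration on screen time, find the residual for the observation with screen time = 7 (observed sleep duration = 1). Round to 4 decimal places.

n = 5, Σx = 23, Σy = 9, Σxy = 35, Σx² = 123
Sxx = Σx² − (Σx)²/n = 123 − 105.8 = 17.2
Sxy = Σxy − (Σx)(Σy)/n = 35 − 41.4 = -6.4
b = Sxy/Sxx = -6.4/17.2 = -0.372093
a = ȳ − b·x̄ = 1.8 − (-0.372093)·4.6 = 3.511628
ŷ(7) = 3.511628 + (-0.372093)·7 = 0.906977
residual = y − ŷ = 1 − 0.906977 = 0.093023

0.0930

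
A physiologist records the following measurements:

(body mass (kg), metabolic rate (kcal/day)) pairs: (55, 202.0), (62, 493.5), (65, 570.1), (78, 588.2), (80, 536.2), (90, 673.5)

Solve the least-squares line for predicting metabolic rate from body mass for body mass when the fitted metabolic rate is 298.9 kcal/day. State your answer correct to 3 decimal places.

50.474

n = 6, Σx = 430, Σy = 3063.5, Σxy = 228154.1, Σx² = 31678
Sxx = Σx² − (Σx)²/n = 31678 − 30816.666667 = 861.333333
Sxy = Σxy − (Σx)(Σy)/n = 228154.1 − 219550.833333 = 8603.266667
b = Sxy/Sxx = 8603.266667/861.333333 = 9.988313
a = ȳ − b·x̄ = 510.583333 − 9.988313·71.666667 = -205.245743
Set a + b·x = 298.9: x = (298.9 − (-205.245743)) / 9.988313 = 50.473564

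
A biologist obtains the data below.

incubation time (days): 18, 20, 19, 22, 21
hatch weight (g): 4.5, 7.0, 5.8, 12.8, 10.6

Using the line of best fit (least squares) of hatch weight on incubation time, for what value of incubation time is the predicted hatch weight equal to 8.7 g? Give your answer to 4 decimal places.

n = 5, Σx = 100, Σy = 40.7, Σxy = 835.4, Σx² = 2010
Sxx = Σx² − (Σx)²/n = 2010 − 2000 = 10
Sxy = Σxy − (Σx)(Σy)/n = 835.4 − 814 = 21.4
b = Sxy/Sxx = 21.4/10 = 2.14
a = ȳ − b·x̄ = 8.14 − 2.14·20 = -34.66
Set a + b·x = 8.7: x = (8.7 − (-34.66)) / 2.14 = 20.261682

20.2617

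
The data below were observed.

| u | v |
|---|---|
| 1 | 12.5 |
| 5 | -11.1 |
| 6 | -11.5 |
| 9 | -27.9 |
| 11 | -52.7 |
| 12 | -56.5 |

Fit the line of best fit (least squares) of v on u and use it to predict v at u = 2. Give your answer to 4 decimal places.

9.3000

n = 6, Σx = 44, Σy = -147.2, Σxy = -1620.8, Σx² = 408
Sxx = Σx² − (Σx)²/n = 408 − 322.666667 = 85.333333
Sxy = Σxy − (Σx)(Σy)/n = -1620.8 − (-1079.466667) = -541.333333
b = Sxy/Sxx = -541.333333/85.333333 = -6.34375
a = ȳ − b·x̄ = -24.533333 − (-6.34375)·7.333333 = 21.9875
ŷ(2) = a + b·2 = 21.9875 + (-6.34375)·2 = 9.3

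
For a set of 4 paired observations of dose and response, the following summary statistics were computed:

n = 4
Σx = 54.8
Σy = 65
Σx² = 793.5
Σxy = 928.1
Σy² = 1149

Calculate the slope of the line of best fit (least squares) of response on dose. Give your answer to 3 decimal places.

0.880

Sxx = Σx² − (Σx)²/n = 793.5 − 750.76 = 42.74
Sxy = Σxy − (Σx)(Σy)/n = 928.1 − 890.5 = 37.6
b = Sxy/Sxx = 37.6/42.74 = 0.879738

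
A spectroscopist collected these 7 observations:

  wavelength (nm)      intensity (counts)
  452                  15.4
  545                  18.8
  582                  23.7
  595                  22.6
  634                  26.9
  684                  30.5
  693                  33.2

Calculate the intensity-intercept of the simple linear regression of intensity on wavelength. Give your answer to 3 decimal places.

-19.261

n = 7, Σx = 4185, Σy = 171.1, Σxy = 105371.4, Σx² = 2544139
Sxx = Σx² − (Σx)²/n = 2544139 − 2502032.142857 = 42106.857143
Sxy = Σxy − (Σx)(Σy)/n = 105371.4 − 102293.357143 = 3078.042857
b = Sxy/Sxx = 3078.042857/42106.857143 = 0.073101
a = ȳ − b·x̄ = 24.442857 − 0.073101·597.857143 = -19.260949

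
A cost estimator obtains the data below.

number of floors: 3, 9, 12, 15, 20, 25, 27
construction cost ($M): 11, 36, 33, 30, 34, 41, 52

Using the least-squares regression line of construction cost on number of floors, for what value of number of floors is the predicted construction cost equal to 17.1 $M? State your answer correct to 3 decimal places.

2.156

n = 7, Σx = 111, Σy = 237, Σxy = 4312, Σx² = 2213
Sxx = Σx² − (Σx)²/n = 2213 − 1760.142857 = 452.857143
Sxy = Σxy − (Σx)(Σy)/n = 4312 − 3758.142857 = 553.857143
b = Sxy/Sxx = 553.857143/452.857143 = 1.223028
a = ȳ − b·x̄ = 33.857143 − 1.223028·15.857143 = 14.463407
Set a + b·x = 17.1: x = (17.1 − 14.463407) / 1.223028 = 2.155791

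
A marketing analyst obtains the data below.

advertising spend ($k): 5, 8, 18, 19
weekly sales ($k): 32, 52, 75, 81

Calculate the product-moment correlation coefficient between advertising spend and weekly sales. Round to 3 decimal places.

0.979

n = 4, Σx = 50, Σy = 240, Σxy = 3465, Σx² = 774, Σy² = 15914
Sxx = Σx² − (Σx)²/n = 774 − 625 = 149
Sxy = Σxy − (Σx)(Σy)/n = 3465 − 3000 = 465
Syy = Σy² − (Σy)²/n = 15914 − 14400 = 1514
r = Sxy/√(Sxx·Syy) = 465/√(225586) = 465/474.958946 = 0.979032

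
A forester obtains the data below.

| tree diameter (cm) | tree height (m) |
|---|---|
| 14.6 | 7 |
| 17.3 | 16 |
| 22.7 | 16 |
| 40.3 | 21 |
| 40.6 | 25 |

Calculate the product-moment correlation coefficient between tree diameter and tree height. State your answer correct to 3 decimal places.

n = 5, Σx = 135.5, Σy = 85, Σxy = 2603.5, Σx² = 4300.19, Σy² = 1627
Sxx = Σx² − (Σx)²/n = 4300.19 − 3672.05 = 628.14
Sxy = Σxy − (Σx)(Σy)/n = 2603.5 − 2303.5 = 300
Syy = Σy² − (Σy)²/n = 1627 − 1445 = 182
r = Sxy/√(Sxx·Syy) = 300/√(114321.48) = 300/338.114596 = 0.887273

0.887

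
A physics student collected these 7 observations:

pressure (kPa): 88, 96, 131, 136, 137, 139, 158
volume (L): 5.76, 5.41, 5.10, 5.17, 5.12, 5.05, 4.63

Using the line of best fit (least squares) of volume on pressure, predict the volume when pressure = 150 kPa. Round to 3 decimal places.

n = 7, Σx = 885, Σy = 36.24, Σxy = 4532.39, Σx² = 115671
Sxx = Σx² − (Σx)²/n = 115671 − 111889.285714 = 3781.714286
Sxy = Σxy − (Σx)(Σy)/n = 4532.39 − 4581.771429 = -49.381429
b = Sxy/Sxx = -49.381429/3781.714286 = -0.013058
a = ȳ − b·x̄ = 5.177143 − (-0.013058)·126.428571 = 6.828041
ŷ(150) = a + b·150 = 6.828041 + (-0.013058)·150 = 4.869348

4.869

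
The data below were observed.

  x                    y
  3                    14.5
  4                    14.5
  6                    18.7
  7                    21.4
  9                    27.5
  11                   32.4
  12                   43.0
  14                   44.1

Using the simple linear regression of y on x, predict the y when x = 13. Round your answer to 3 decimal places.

n = 8, Σx = 66, Σy = 216.1, Σxy = 2100.8, Σx² = 652
Sxx = Σx² − (Σx)²/n = 652 − 544.5 = 107.5
Sxy = Σxy − (Σx)(Σy)/n = 2100.8 − 1782.825 = 317.975
b = Sxy/Sxx = 317.975/107.5 = 2.957907
a = ȳ − b·x̄ = 27.0125 − 2.957907·8.25 = 2.609767
ŷ(13) = a + b·13 = 2.609767 + 2.957907·13 = 41.062558

41.063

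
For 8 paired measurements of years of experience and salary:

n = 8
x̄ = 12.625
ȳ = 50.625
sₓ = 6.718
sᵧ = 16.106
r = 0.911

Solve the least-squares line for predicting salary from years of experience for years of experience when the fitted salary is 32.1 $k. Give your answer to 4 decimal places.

b = r · sᵧ/sₓ = 0.911 · 16.106/6.718 = 2.184068
a = ȳ − b·x̄ = 50.625 − 2.184068·12.625 = 23.051147
Set a + b·x = 32.1: x = (32.1 − 23.051147) / 2.184068 = 4.143120

4.1431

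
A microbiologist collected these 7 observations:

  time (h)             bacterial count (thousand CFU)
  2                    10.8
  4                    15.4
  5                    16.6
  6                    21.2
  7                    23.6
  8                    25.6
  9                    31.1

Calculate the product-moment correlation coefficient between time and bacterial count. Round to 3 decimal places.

n = 7, Σx = 41, Σy = 144.3, Σxy = 943.3, Σx² = 275, Σy² = 3258.33
Sxx = Σx² − (Σx)²/n = 275 − 240.142857 = 34.857143
Sxy = Σxy − (Σx)(Σy)/n = 943.3 − 845.185714 = 98.114286
Syy = Σy² − (Σy)²/n = 3258.33 − 2974.641429 = 283.688571
r = Sxy/√(Sxx·Syy) = 98.114286/√(9888.573061) = 98.114286/99.441305 = 0.986655

0.987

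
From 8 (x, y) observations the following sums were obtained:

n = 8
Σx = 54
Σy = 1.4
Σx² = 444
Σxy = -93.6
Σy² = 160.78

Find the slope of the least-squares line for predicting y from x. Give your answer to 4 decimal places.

Sxx = Σx² − (Σx)²/n = 444 − 364.5 = 79.5
Sxy = Σxy − (Σx)(Σy)/n = -93.6 − 9.45 = -103.05
b = Sxy/Sxx = -103.05/79.5 = -1.296226

-1.2962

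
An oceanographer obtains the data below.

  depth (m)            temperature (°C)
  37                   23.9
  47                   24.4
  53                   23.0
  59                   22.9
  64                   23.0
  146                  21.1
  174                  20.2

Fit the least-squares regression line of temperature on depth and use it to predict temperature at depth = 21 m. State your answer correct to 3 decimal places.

24.284

n = 7, Σx = 580, Σy = 158.5, Σxy = 12668.6, Σx² = 65556
Sxx = Σx² − (Σx)²/n = 65556 − 48057.142857 = 17498.857143
Sxy = Σxy − (Σx)(Σy)/n = 12668.6 − 13132.857143 = -464.257143
b = Sxy/Sxx = -464.257143/17498.857143 = -0.026531
a = ȳ − b·x̄ = 22.642857 − (-0.026531)·82.857143 = 24.841116
ŷ(21) = a + b·21 = 24.841116 + (-0.026531)·21 = 24.283971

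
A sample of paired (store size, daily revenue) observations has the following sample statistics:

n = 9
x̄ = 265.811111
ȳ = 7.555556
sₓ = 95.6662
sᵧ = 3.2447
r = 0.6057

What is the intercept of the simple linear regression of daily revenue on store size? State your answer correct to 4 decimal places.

2.0949

b = r · sᵧ/sₓ = 0.6057 · 3.2447/95.6662 = 0.020543
a = ȳ − b·x̄ = 7.555556 − 0.020543·265.811111 = 2.094876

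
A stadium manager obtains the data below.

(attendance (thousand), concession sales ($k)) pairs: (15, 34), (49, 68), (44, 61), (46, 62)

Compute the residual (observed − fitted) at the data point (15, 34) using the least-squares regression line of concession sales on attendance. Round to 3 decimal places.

0.199

n = 4, Σx = 154, Σy = 225, Σxy = 9378, Σx² = 6678
Sxx = Σx² − (Σx)²/n = 6678 − 5929 = 749
Sxy = Σxy − (Σx)(Σy)/n = 9378 − 8662.5 = 715.5
b = Sxy/Sxx = 715.5/749 = 0.955274
a = ȳ − b·x̄ = 56.25 − 0.955274·38.5 = 19.471963
ŷ(15) = 19.471963 + 0.955274·15 = 33.801068
residual = y − ŷ = 34 − 33.801068 = 0.198932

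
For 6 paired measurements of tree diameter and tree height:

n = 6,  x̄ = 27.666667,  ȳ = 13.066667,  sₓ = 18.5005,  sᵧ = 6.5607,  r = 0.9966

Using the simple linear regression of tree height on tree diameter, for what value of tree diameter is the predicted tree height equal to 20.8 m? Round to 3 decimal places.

b = r · sᵧ/sₓ = 0.9966 · 6.5607/18.5005 = 0.353417
a = ȳ − b·x̄ = 13.066667 − 0.353417·27.666667 = 3.288793
Set a + b·x = 20.8: x = (20.8 − 3.288793) / 0.353417 = 49.548269

49.548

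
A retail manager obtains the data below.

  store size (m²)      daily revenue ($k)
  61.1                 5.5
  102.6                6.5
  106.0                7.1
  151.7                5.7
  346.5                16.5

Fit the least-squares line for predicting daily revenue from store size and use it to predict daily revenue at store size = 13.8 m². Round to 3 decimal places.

n = 5, Σx = 767.9, Σy = 41.3, Σxy = 8337.49, Σx² = 168571.11
Sxx = Σx² − (Σx)²/n = 168571.11 − 117934.082 = 50637.028
Sxy = Σxy − (Σx)(Σy)/n = 8337.49 − 6342.854 = 1994.636
b = Sxy/Sxx = 1994.636/50637.028 = 0.039391
a = ȳ − b·x̄ = 8.26 − 0.039391·153.58 = 2.210352
ŷ(13.8) = a + b·13.8 = 2.210352 + 0.039391·13.8 = 2.753946

2.754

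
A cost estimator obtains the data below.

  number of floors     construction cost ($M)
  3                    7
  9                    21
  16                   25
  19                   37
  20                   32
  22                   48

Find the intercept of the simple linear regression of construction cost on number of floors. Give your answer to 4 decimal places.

n = 6, Σx = 89, Σy = 170, Σxy = 3009, Σx² = 1591
Sxx = Σx² − (Σx)²/n = 1591 − 1320.166667 = 270.833333
Sxy = Σxy − (Σx)(Σy)/n = 3009 − 2521.666667 = 487.333333
b = Sxy/Sxx = 487.333333/270.833333 = 1.799385
a = ȳ − b·x̄ = 28.333333 − 1.799385·14.833333 = 1.642462

1.6425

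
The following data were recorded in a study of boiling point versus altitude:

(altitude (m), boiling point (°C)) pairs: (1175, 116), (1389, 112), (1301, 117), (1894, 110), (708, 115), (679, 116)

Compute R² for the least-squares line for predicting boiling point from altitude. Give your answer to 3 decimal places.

0.502

n = 6, Σx = 7146, Σy = 686, Σxy = 812609, Σx² = 9552088, Σy² = 78470
Sxx = Σx² − (Σx)²/n = 9552088 − 8510886 = 1041202
Sxy = Σxy − (Σx)(Σy)/n = 812609 − 817026 = -4417
Syy = Σy² − (Σy)²/n = 78470 − 78432.666667 = 37.333333
R² = Sxy²/(Sxx·Syy) = (-4417)²/(1041202·37.333333) = 0.501907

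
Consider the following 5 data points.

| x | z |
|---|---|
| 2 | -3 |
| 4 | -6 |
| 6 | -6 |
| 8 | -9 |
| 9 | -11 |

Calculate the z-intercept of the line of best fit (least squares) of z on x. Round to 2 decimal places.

n = 5, Σx = 29, Σy = -35, Σxy = -237, Σx² = 201
Sxx = Σx² − (Σx)²/n = 201 − 168.2 = 32.8
Sxy = Σxy − (Σx)(Σy)/n = -237 − (-203) = -34
b = Sxy/Sxx = -34/32.8 = -1.036585
a = ȳ − b·x̄ = -7 − (-1.036585)·5.8 = -0.987805

-0.99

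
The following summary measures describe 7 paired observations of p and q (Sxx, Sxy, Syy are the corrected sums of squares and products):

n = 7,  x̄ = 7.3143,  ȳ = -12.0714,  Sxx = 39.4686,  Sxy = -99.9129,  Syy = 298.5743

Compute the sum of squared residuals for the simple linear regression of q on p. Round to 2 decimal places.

45.65

b = Sxy/Sxx = -99.9129/39.4686 = -2.531453
SSE = Syy − b·Sxy = 298.5743 − (-2.531453)·(-99.9129) = 45.649504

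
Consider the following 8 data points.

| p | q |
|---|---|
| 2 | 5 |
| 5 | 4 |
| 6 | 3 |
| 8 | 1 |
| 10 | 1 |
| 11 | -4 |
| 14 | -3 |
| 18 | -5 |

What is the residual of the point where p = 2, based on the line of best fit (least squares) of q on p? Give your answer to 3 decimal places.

n = 8, Σx = 74, Σy = 2, Σxy = -110, Σx² = 870
Sxx = Σx² − (Σx)²/n = 870 − 684.5 = 185.5
Sxy = Σxy − (Σx)(Σy)/n = -110 − 18.5 = -128.5
b = Sxy/Sxx = -128.5/185.5 = -0.692722
a = ȳ − b·x̄ = 0.25 − (-0.692722)·9.25 = 6.657682
ŷ(2) = 6.657682 + (-0.692722)·2 = 5.272237
residual = y − ŷ = 5 − 5.272237 = -0.272237

-0.272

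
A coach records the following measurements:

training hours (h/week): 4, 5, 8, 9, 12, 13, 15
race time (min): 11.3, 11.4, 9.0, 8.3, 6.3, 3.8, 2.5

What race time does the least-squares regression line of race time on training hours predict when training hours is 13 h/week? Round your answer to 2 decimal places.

4.55

n = 7, Σx = 66, Σy = 52.6, Σxy = 411.4, Σx² = 724
Sxx = Σx² − (Σx)²/n = 724 − 622.285714 = 101.714286
Sxy = Σxy − (Σx)(Σy)/n = 411.4 − 495.942857 = -84.542857
b = Sxy/Sxx = -84.542857/101.714286 = -0.831180
a = ȳ − b·x̄ = 7.514286 − (-0.831180)·9.428571 = 15.351124
ŷ(13) = a + b·13 = 15.351124 + (-0.831180)·13 = 4.545787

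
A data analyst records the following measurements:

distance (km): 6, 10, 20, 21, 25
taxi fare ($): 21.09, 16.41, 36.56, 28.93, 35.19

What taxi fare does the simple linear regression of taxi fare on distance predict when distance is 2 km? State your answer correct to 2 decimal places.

14.03

n = 5, Σx = 82, Σy = 138.18, Σxy = 2509.12, Σx² = 1602
Sxx = Σx² − (Σx)²/n = 1602 − 1344.8 = 257.2
Sxy = Σxy − (Σx)(Σy)/n = 2509.12 − 2266.152 = 242.968
b = Sxy/Sxx = 242.968/257.2 = 0.944666
a = ȳ − b·x̄ = 27.636 − 0.944666·16.4 = 12.143484
ŷ(2) = a + b·2 = 12.143484 + 0.944666·2 = 14.032815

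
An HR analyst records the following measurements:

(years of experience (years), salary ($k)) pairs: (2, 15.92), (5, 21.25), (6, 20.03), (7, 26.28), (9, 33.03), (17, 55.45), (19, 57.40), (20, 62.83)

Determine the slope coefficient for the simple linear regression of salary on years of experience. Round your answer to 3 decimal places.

2.705

n = 8, Σx = 85, Σy = 292.19, Σxy = 4029.35, Σx² = 1245
Sxx = Σx² − (Σx)²/n = 1245 − 903.125 = 341.875
Sxy = Σxy − (Σx)(Σy)/n = 4029.35 − 3104.51875 = 924.83125
b = Sxy/Sxx = 924.83125/341.875 = 2.705174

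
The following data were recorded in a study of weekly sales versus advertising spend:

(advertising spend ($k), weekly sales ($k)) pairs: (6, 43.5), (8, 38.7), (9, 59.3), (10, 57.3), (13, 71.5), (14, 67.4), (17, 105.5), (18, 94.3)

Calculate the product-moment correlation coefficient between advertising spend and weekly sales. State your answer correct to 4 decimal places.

0.9394

n = 8, Σx = 95, Σy = 537.5, Σxy = 7041.3, Σx² = 1259, Σy² = 39867.47
Sxx = Σx² − (Σx)²/n = 1259 − 1128.125 = 130.875
Sxy = Σxy − (Σx)(Σy)/n = 7041.3 − 6382.8125 = 658.4875
Syy = Σy² − (Σy)²/n = 39867.47 − 36113.28125 = 3754.18875
r = Sxy/√(Sxx·Syy) = 658.4875/√(491329.452656) = 658.4875/700.948966 = 0.939423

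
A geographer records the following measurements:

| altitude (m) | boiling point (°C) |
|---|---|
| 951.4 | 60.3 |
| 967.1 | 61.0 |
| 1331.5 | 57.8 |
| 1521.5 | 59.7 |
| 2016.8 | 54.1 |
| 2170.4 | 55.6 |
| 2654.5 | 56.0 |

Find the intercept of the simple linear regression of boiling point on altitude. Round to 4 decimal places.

n = 7, Σx = 11613.2, Σy = 404.5, Σxy = 662591.89, Σx² = 21752787.52
Sxx = Σx² − (Σx)²/n = 21752787.52 − 19266630.605714 = 2486156.914286
Sxy = Σxy − (Σx)(Σy)/n = 662591.89 − 671077.057143 = -8485.167143
b = Sxy/Sxx = -8485.167143/2486156.914286 = -0.003413
a = ȳ − b·x̄ = 57.785714 − (-0.003413)·1659.028571 = 63.447921

63.4479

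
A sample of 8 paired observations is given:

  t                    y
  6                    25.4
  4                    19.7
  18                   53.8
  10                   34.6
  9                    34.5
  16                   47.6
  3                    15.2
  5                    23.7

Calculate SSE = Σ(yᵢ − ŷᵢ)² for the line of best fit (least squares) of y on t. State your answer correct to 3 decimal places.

n = 8, Σx = 71, Σy = 254.5, Σxy = 2781.8, Σx² = 847, Σy² = 9373.59
Sxx = Σx² − (Σx)²/n = 847 − 630.125 = 216.875
Sxy = Σxy − (Σx)(Σy)/n = 2781.8 − 2258.6875 = 523.1125
Syy = Σy² − (Σy)²/n = 9373.59 − 8096.28125 = 1277.30875
b = Sxy/Sxx = 523.1125/216.875 = 2.412046
SSE = Syy − b·Sxy = 1277.30875 − 2.412046·523.1125 = 15.537280

15.537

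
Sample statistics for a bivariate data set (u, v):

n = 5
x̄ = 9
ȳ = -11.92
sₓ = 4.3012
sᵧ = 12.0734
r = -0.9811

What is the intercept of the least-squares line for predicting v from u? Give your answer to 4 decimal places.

b = r · sᵧ/sₓ = -0.9811 · 12.0734/4.3012 = -2.753932
a = ȳ − b·x̄ = -11.92 − (-2.753932)·9 = 12.865389

12.8654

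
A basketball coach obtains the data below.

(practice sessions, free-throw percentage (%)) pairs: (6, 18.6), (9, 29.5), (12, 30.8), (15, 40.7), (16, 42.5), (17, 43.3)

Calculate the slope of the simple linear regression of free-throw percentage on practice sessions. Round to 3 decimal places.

n = 6, Σx = 75, Σy = 205.4, Σxy = 2773.3, Σx² = 1031
Sxx = Σx² − (Σx)²/n = 1031 − 937.5 = 93.5
Sxy = Σxy − (Σx)(Σy)/n = 2773.3 − 2567.5 = 205.8
b = Sxy/Sxx = 205.8/93.5 = 2.201070

2.201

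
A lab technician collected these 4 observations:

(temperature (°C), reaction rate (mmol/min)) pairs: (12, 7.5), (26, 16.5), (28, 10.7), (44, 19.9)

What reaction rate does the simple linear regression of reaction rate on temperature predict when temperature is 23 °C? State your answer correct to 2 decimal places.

n = 4, Σx = 110, Σy = 54.6, Σxy = 1694.2, Σx² = 3540
Sxx = Σx² − (Σx)²/n = 3540 − 3025 = 515
Sxy = Σxy − (Σx)(Σy)/n = 1694.2 − 1501.5 = 192.7
b = Sxy/Sxx = 192.7/515 = 0.374175
a = ȳ − b·x̄ = 13.65 − 0.374175·27.5 = 3.360194
ŷ(23) = a + b·23 = 3.360194 + 0.374175·23 = 11.966214

11.97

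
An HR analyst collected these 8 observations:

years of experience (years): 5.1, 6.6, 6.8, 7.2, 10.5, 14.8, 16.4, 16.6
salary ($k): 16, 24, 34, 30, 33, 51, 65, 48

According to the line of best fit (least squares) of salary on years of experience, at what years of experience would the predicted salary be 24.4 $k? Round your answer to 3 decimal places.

6.203

n = 8, Σx = 84, Σy = 301, Σxy = 3651.3, Σx² = 1041.46
Sxx = Σx² − (Σx)²/n = 1041.46 − 882 = 159.46
Sxy = Σxy − (Σx)(Σy)/n = 3651.3 − 3160.5 = 490.8
b = Sxy/Sxx = 490.8/159.46 = 3.077888
a = ȳ − b·x̄ = 37.625 − 3.077888·10.5 = 5.307177
Set a + b·x = 24.4: x = (24.4 − 5.307177) / 3.077888 = 6.203222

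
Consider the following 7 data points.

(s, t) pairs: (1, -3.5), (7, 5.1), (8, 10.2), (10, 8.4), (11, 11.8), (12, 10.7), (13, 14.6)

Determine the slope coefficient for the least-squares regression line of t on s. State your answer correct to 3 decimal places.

n = 7, Σx = 62, Σy = 57.3, Σxy = 645.8, Σx² = 648
Sxx = Σx² − (Σx)²/n = 648 − 549.142857 = 98.857143
Sxy = Σxy − (Σx)(Σy)/n = 645.8 − 507.514286 = 138.285714
b = Sxy/Sxx = 138.285714/98.857143 = 1.398844

1.399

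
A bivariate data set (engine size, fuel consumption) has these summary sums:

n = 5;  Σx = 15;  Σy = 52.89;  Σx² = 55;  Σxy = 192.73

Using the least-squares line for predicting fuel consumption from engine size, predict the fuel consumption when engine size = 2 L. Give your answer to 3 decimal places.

Sxx = Σx² − (Σx)²/n = 55 − 45 = 10
Sxy = Σxy − (Σx)(Σy)/n = 192.73 − 158.67 = 34.06
b = Sxy/Sxx = 34.06/10 = 3.406
a = ȳ − b·x̄ = 10.578 − 3.406·3 = 0.36
ŷ(2) = a + b·2 = 0.36 + 3.406·2 = 7.172

7.172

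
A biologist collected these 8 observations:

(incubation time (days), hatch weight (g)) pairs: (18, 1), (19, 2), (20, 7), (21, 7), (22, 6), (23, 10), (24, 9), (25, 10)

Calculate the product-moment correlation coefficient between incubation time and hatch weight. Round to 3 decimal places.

n = 8, Σx = 172, Σy = 52, Σxy = 1171, Σx² = 3740, Σy² = 420
Sxx = Σx² − (Σx)²/n = 3740 − 3698 = 42
Sxy = Σxy − (Σx)(Σy)/n = 1171 − 1118 = 53
Syy = Σy² − (Σy)²/n = 420 − 338 = 82
r = Sxy/√(Sxx·Syy) = 53/√(3444) = 53/58.685603 = 0.903118

0.903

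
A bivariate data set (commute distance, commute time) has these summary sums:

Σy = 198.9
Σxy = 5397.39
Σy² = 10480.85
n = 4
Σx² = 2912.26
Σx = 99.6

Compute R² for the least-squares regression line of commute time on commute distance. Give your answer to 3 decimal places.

0.775

Sxx = Σx² − (Σx)²/n = 2912.26 − 2480.04 = 432.22
Sxy = Σxy − (Σx)(Σy)/n = 5397.39 − 4952.61 = 444.78
Syy = Σy² − (Σy)²/n = 10480.85 − 9890.3025 = 590.5475
R² = Sxy²/(Sxx·Syy) = (444.78)²/(432.22·590.5475) = 0.775052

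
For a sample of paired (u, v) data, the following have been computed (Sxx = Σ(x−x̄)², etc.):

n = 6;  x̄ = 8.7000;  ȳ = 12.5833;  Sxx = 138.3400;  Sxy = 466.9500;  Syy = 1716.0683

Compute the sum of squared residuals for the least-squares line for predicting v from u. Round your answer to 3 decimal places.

b = Sxy/Sxx = 466.95/138.34 = 3.375379
SSE = Syy − b·Sxy = 1716.0683 − 3.375379·466.95 = 139.934843

139.935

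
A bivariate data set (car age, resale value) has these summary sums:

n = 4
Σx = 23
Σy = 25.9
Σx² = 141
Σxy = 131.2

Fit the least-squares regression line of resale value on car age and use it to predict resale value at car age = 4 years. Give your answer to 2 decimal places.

10.02

Sxx = Σx² − (Σx)²/n = 141 − 132.25 = 8.75
Sxy = Σxy − (Σx)(Σy)/n = 131.2 − 148.925 = -17.725
b = Sxy/Sxx = -17.725/8.75 = -2.025714
a = ȳ − b·x̄ = 6.475 − (-2.025714)·5.75 = 18.122857
ŷ(4) = a + b·4 = 18.122857 + (-2.025714)·4 = 10.02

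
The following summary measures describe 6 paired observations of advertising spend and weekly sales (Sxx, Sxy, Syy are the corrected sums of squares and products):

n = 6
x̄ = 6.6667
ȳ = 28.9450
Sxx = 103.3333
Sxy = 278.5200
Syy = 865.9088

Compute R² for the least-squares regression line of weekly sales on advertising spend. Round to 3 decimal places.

R² = Sxy²/(Sxx·Syy) = (278.52)²/(103.3333·865.9088) = 0.866963

0.867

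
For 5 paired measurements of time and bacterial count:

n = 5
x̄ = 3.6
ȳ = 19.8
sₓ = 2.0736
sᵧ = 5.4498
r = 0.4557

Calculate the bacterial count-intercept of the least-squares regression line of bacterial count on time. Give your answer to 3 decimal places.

15.488

b = r · sᵧ/sₓ = 0.4557 · 5.4498/2.0736 = 1.197663
a = ȳ − b·x̄ = 19.8 − 1.197663·3.6 = 15.488413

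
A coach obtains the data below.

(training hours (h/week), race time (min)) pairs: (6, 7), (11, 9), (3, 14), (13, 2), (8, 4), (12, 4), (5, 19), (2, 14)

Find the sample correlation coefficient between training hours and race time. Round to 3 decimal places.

n = 8, Σx = 60, Σy = 73, Σxy = 412, Σx² = 572, Σy² = 919
Sxx = Σx² − (Σx)²/n = 572 − 450 = 122
Sxy = Σxy − (Σx)(Σy)/n = 412 − 547.5 = -135.5
Syy = Σy² − (Σy)²/n = 919 − 666.125 = 252.875
r = Sxy/√(Sxx·Syy) = -135.5/√(30850.75) = -135.5/175.643816 = -0.771448

-0.771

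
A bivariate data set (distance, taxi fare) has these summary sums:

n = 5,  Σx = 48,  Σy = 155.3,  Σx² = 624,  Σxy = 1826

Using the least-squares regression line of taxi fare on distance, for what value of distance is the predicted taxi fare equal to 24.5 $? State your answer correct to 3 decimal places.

6.405

Sxx = Σx² − (Σx)²/n = 624 − 460.8 = 163.2
Sxy = Σxy − (Σx)(Σy)/n = 1826 − 1490.88 = 335.12
b = Sxy/Sxx = 335.12/163.2 = 2.053431
a = ȳ − b·x̄ = 31.06 − 2.053431·9.6 = 11.347059
Set a + b·x = 24.5: x = (24.5 − 11.347059) / 2.053431 = 6.405347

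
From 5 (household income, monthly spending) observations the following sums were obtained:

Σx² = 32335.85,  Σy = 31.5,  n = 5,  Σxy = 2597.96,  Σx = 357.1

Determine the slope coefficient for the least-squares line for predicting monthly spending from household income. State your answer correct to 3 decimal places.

0.051

Sxx = Σx² − (Σx)²/n = 32335.85 − 25504.082 = 6831.768
Sxy = Σxy − (Σx)(Σy)/n = 2597.96 − 2249.73 = 348.23
b = Sxy/Sxx = 348.23/6831.768 = 0.050972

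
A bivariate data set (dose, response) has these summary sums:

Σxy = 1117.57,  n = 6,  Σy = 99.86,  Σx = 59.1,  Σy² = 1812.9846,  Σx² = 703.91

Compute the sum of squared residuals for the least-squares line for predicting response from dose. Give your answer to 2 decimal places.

3.64

Sxx = Σx² − (Σx)²/n = 703.91 − 582.135 = 121.775
Sxy = Σxy − (Σx)(Σy)/n = 1117.57 − 983.621 = 133.949
Syy = Σy² − (Σy)²/n = 1812.9846 − 1662.003267 = 150.981333
b = Sxy/Sxx = 133.949/121.775 = 1.099971
SSE = Syy − b·Sxy = 150.981333 − 1.099971·133.949 = 3.641283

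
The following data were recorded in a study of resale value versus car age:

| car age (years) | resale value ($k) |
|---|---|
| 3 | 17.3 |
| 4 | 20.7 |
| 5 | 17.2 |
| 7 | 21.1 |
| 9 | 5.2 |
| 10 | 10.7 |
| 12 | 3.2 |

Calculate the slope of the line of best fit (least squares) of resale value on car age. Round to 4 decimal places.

-1.8073

n = 7, Σx = 50, Σy = 95.4, Σxy = 560.6, Σx² = 424
Sxx = Σx² − (Σx)²/n = 424 − 357.142857 = 66.857143
Sxy = Σxy − (Σx)(Σy)/n = 560.6 − 681.428571 = -120.828571
b = Sxy/Sxx = -120.828571/66.857143 = -1.807265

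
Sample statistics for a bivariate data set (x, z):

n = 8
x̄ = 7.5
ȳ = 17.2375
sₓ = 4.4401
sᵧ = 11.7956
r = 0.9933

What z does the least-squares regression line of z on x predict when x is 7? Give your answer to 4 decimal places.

b = r · sᵧ/sₓ = 0.9933 · 11.7956/4.4401 = 2.638808
a = ȳ − b·x̄ = 17.2375 − 2.638808·7.5 = -2.553557
ŷ(7) = a + b·7 = -2.553557 + 2.638808·7 = 15.918096

15.9181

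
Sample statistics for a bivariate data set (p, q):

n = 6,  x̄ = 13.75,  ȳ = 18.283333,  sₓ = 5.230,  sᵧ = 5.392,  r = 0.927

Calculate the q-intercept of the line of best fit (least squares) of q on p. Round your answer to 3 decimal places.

5.142

b = r · sᵧ/sₓ = 0.927 · 5.392/5.23 = 0.955714
a = ȳ − b·x̄ = 18.283333 − 0.955714·13.75 = 5.142266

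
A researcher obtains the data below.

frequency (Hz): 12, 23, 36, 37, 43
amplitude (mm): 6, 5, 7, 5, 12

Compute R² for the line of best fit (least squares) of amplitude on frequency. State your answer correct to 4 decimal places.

n = 5, Σx = 151, Σy = 35, Σxy = 1140, Σx² = 5187, Σy² = 279
Sxx = Σx² − (Σx)²/n = 5187 − 4560.2 = 626.8
Sxy = Σxy − (Σx)(Σy)/n = 1140 − 1057 = 83
Syy = Σy² − (Σy)²/n = 279 − 245 = 34
R² = Sxy²/(Sxx·Syy) = (83)²/(626.8·34) = 0.323257

0.3233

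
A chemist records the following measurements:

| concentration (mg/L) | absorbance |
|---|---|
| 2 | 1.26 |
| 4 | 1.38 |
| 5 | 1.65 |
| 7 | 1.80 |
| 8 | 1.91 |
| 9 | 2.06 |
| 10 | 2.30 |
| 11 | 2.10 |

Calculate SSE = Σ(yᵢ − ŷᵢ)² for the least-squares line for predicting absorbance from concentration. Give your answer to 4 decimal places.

0.0626

n = 8, Σx = 56, Σy = 14.46, Σxy = 108.81, Σx² = 460, Σy² = 27.0462
Sxx = Σx² − (Σx)²/n = 460 − 392 = 68
Sxy = Σxy − (Σx)(Σy)/n = 108.81 − 101.22 = 7.59
Syy = Σy² − (Σy)²/n = 27.0462 − 26.13645 = 0.90975
b = Sxy/Sxx = 7.59/68 = 0.111618
SSE = Syy − b·Sxy = 0.90975 − 0.111618·7.59 = 0.062572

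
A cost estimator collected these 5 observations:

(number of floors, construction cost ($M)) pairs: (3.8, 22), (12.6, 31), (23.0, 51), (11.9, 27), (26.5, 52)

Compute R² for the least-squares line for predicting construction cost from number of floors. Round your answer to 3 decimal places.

n = 5, Σx = 77.8, Σy = 183, Σxy = 3346.5, Σx² = 1546.06, Σy² = 7479
Sxx = Σx² − (Σx)²/n = 1546.06 − 1210.568 = 335.492
Sxy = Σxy − (Σx)(Σy)/n = 3346.5 − 2847.48 = 499.02
Syy = Σy² − (Σy)²/n = 7479 − 6697.8 = 781.2
R² = Sxy²/(Sxx·Syy) = (499.02)²/(335.492·781.2) = 0.950149

0.950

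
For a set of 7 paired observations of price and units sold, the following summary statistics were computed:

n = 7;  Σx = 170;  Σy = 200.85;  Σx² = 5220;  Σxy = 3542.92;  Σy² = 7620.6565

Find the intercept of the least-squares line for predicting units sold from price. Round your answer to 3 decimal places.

Sxx = Σx² − (Σx)²/n = 5220 − 4128.571429 = 1091.428571
Sxy = Σxy − (Σx)(Σy)/n = 3542.92 − 4877.785714 = -1334.865714
b = Sxy/Sxx = -1334.865714/1091.428571 = -1.223045
a = ȳ − b·x̄ = 28.692857 − (-1.223045)·24.285714 = 58.395366

58.395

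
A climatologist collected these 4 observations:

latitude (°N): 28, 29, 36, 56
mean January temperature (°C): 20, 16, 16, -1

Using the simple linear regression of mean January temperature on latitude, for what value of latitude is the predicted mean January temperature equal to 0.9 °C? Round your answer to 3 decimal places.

54.130

n = 4, Σx = 149, Σy = 51, Σxy = 1544, Σx² = 6057
Sxx = Σx² − (Σx)²/n = 6057 − 5550.25 = 506.75
Sxy = Σxy − (Σx)(Σy)/n = 1544 − 1899.75 = -355.75
b = Sxy/Sxx = -355.75/506.75 = -0.702023
a = ȳ − b·x̄ = 12.75 − (-0.702023)·37.25 = 38.900345
Set a + b·x = 0.9: x = (0.9 − 38.900345) / (-0.702023) = 54.129796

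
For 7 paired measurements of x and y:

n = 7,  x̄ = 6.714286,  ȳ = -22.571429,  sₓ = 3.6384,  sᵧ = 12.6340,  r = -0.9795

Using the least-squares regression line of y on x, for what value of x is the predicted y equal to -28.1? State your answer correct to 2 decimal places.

8.34

b = r · sᵧ/sₓ = -0.9795 · 12.634/3.6384 = -3.401221
a = ȳ − b·x̄ = -22.571429 − (-3.401221)·6.714286 = 0.265342
Set a + b·x = -28.1: x = (-28.1 − 0.265342) / (-3.401221) = 8.339752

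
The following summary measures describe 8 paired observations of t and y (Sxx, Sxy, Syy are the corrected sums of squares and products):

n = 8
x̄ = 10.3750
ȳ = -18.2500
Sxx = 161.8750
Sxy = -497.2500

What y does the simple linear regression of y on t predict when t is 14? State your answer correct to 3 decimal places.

b = Sxy/Sxx = -497.25/161.875 = -3.071815
a = ȳ − b·x̄ = -18.25 − (-3.071815)·10.375 = 13.620077
ŷ(14) = a + b·14 = 13.620077 + (-3.071815)·14 = -29.385328

-29.385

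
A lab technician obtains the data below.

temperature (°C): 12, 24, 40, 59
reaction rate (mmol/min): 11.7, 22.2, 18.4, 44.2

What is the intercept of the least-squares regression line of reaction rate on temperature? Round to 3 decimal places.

n = 4, Σx = 135, Σy = 96.5, Σxy = 4017, Σx² = 5801
Sxx = Σx² − (Σx)²/n = 5801 − 4556.25 = 1244.75
Sxy = Σxy − (Σx)(Σy)/n = 4017 − 3256.875 = 760.125
b = Sxy/Sxx = 760.125/1244.75 = 0.610665
a = ȳ − b·x̄ = 24.125 − 0.610665·33.75 = 3.515063

3.515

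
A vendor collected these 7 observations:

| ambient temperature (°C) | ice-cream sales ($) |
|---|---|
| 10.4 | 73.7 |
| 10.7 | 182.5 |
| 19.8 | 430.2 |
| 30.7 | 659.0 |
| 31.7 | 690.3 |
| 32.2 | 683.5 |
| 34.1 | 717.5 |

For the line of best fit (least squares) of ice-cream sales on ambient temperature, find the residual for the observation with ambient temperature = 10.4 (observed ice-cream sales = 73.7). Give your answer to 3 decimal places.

-66.324

n = 7, Σx = 169.6, Σy = 3436.7, Σxy = 99826.45, Σx² = 4761.72
Sxx = Σx² − (Σx)²/n = 4761.72 − 4109.165714 = 652.554286
Sxy = Σxy − (Σx)(Σy)/n = 99826.45 − 83266.331429 = 16560.118571
b = Sxy/Sxx = 16560.118571/652.554286 = 25.377381
a = ȳ − b·x̄ = 490.957143 − 25.377381·24.228571 = -123.900539
ŷ(10.4) = -123.900539 + 25.377381·10.4 = 140.024220
residual = y − ŷ = 73.7 − 140.024220 = -66.324220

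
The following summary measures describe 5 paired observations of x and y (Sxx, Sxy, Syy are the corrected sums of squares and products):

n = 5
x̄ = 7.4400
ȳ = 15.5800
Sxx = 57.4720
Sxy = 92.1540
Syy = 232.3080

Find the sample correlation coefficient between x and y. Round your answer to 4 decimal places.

0.7975

r = Sxy/√(Sxx·Syy) = 92.154/√(13351.205376) = 92.154/115.547416 = 0.797543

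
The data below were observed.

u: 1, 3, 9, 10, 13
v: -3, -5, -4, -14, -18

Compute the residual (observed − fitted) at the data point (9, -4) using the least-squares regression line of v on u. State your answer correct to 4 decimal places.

n = 5, Σx = 36, Σy = -44, Σxy = -428, Σx² = 360
Sxx = Σx² − (Σx)²/n = 360 − 259.2 = 100.8
Sxy = Σxy − (Σx)(Σy)/n = -428 − (-316.8) = -111.2
b = Sxy/Sxx = -111.2/100.8 = -1.103175
a = ȳ − b·x̄ = -8.8 − (-1.103175)·7.2 = -0.857143
ŷ(9) = -0.857143 + (-1.103175)·9 = -10.785714
residual = y − ŷ = -4 − (-10.785714) = 6.785714

6.7857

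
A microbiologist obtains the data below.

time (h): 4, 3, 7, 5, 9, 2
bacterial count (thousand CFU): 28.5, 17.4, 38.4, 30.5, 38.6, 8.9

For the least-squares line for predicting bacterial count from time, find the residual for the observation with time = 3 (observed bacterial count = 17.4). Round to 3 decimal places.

n = 6, Σx = 30, Σy = 162.3, Σxy = 952.7, Σx² = 184
Sxx = Σx² − (Σx)²/n = 184 − 150 = 34
Sxy = Σxy − (Σx)(Σy)/n = 952.7 − 811.5 = 141.2
b = Sxy/Sxx = 141.2/34 = 4.152941
a = ȳ − b·x̄ = 27.05 − 4.152941·5 = 6.285294
ŷ(3) = 6.285294 + 4.152941·3 = 18.744118
residual = y − ŷ = 17.4 − 18.744118 = -1.344118

-1.344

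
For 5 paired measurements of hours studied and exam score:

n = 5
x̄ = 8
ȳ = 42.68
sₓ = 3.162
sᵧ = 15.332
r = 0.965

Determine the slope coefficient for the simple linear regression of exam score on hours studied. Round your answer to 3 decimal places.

b = r · sᵧ/sₓ = 0.965 · 15.332/3.162 = 4.679121

4.679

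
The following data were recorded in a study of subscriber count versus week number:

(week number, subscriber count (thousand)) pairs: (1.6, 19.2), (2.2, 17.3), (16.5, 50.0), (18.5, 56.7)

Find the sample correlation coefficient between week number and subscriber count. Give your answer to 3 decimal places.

0.997

n = 4, Σx = 38.8, Σy = 143.2, Σxy = 1942.73, Σx² = 621.9, Σy² = 6382.82
Sxx = Σx² − (Σx)²/n = 621.9 − 376.36 = 245.54
Sxy = Σxy − (Σx)(Σy)/n = 1942.73 − 1389.04 = 553.69
Syy = Σy² − (Σy)²/n = 6382.82 − 5126.56 = 1256.26
r = Sxy/√(Sxx·Syy) = 553.69/√(308462.0804) = 553.69/555.393627 = 0.996933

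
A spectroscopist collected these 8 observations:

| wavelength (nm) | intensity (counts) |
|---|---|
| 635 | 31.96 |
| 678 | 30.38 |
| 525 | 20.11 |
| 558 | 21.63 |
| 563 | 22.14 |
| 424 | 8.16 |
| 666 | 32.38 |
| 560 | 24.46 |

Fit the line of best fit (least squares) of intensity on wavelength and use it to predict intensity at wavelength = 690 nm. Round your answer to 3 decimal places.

34.576

n = 8, Σx = 4609, Σy = 191.22, Σxy = 114706.87, Σx² = 2703799
Sxx = Σx² − (Σx)²/n = 2703799 − 2655360.125 = 48438.875
Sxy = Σxy − (Σx)(Σy)/n = 114706.87 − 110166.6225 = 4540.2475
b = Sxy/Sxx = 4540.2475/48438.875 = 0.093731
a = ȳ − b·x̄ = 23.9025 − 0.093731·576.125 = -30.098550
ŷ(690) = a + b·690 = -30.098550 + 0.093731·690 = 34.576172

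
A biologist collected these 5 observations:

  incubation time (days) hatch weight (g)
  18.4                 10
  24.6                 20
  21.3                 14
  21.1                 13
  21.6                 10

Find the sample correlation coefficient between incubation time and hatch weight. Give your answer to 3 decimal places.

n = 5, Σx = 107, Σy = 67, Σxy = 1464.5, Σx² = 2309.18, Σy² = 965
Sxx = Σx² − (Σx)²/n = 2309.18 − 2289.8 = 19.38
Sxy = Σxy − (Σx)(Σy)/n = 1464.5 − 1433.8 = 30.7
Syy = Σy² − (Σy)²/n = 965 − 897.8 = 67.2
r = Sxy/√(Sxx·Syy) = 30.7/√(1302.336) = 30.7/36.087893 = 0.850701

0.851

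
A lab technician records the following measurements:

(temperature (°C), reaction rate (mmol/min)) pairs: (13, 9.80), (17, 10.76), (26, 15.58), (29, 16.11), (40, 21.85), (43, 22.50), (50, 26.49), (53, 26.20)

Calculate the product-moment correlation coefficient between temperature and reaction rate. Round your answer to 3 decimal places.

0.996

n = 8, Σx = 271, Σy = 149.29, Σxy = 5737.19, Σx² = 10733, Σy² = 3085.9187
Sxx = Σx² − (Σx)²/n = 10733 − 9180.125 = 1552.875
Sxy = Σxy − (Σx)(Σy)/n = 5737.19 − 5057.19875 = 679.99125
Syy = Σy² − (Σy)²/n = 3085.9187 − 2785.938012 = 299.980687
r = Sxy/√(Sxx·Syy) = 679.99125/√(465832.510102) = 679.99125/682.519238 = 0.996296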